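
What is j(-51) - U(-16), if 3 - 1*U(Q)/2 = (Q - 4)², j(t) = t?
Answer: 743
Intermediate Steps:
U(Q) = 6 - 2*(-4 + Q)² (U(Q) = 6 - 2*(Q - 4)² = 6 - 2*(-4 + Q)²)
j(-51) - U(-16) = -51 - (6 - 2*(-4 - 16)²) = -51 - (6 - 2*(-20)²) = -51 - (6 - 2*400) = -51 - (6 - 800) = -51 - 1*(-794) = -51 + 794 = 743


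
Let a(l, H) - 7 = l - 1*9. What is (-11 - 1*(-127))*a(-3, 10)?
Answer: -580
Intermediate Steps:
a(l, H) = -2 + l (a(l, H) = 7 + (l - 1*9) = 7 + (l - 9) = 7 + (-9 + l) = -2 + l)
(-11 - 1*(-127))*a(-3, 10) = (-11 - 1*(-127))*(-2 - 3) = (-11 + 127)*(-5) = 116*(-5) = -580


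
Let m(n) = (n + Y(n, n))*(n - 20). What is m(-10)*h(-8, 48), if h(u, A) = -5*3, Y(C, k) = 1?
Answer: -4050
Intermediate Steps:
h(u, A) = -15
m(n) = (1 + n)*(-20 + n) (m(n) = (n + 1)*(n - 20) = (1 + n)*(-20 + n))
m(-10)*h(-8, 48) = (-20 + (-10)² - 19*(-10))*(-15) = (-20 + 100 + 190)*(-15) = 270*(-15) = -4050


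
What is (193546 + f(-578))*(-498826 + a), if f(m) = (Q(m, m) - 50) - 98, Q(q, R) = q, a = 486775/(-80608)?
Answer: -1938315963045515/20152 ≈ -9.6185e+10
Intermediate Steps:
a = -486775/80608 (a = 486775*(-1/80608) = -486775/80608 ≈ -6.0388)
f(m) = -148 + m (f(m) = (m - 50) - 98 = (-50 + m) - 98 = -148 + m)
(193546 + f(-578))*(-498826 + a) = (193546 + (-148 - 578))*(-498826 - 486775/80608) = (193546 - 726)*(-40209852983/80608) = 192820*(-40209852983/80608) = -1938315963045515/20152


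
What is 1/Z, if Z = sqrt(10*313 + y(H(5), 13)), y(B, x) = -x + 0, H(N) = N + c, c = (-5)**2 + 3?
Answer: sqrt(3117)/3117 ≈ 0.017911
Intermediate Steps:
c = 28 (c = 25 + 3 = 28)
H(N) = 28 + N (H(N) = N + 28 = 28 + N)
y(B, x) = -x
Z = sqrt(3117) (Z = sqrt(10*313 - 1*13) = sqrt(3130 - 13) = sqrt(3117) ≈ 55.830)
1/Z = 1/(sqrt(3117)) = sqrt(3117)/3117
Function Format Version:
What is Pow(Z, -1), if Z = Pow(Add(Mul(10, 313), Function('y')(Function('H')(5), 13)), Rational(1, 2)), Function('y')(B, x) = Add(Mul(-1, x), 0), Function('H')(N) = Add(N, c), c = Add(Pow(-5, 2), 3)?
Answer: Mul(Rational(1, 3117), Pow(3117, Rational(1, 2))) ≈ 0.017911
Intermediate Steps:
c = 28 (c = Add(25, 3) = 28)
Function('H')(N) = Add(28, N) (Function('H')(N) = Add(N, 28) = Add(28, N))
Function('y')(B, x) = Mul(-1, x)
Z = Pow(3117, Rational(1, 2)) (Z = Pow(Add(Mul(10, 313), Mul(-1, 13)), Rational(1, 2)) = Pow(Add(3130, -13), Rational(1, 2)) = Pow(3117, Rational(1, 2)) ≈ 55.830)
Pow(Z, -1) = Pow(Pow(3117, Rational(1, 2)), -1) = Mul(Rational(1, 3117), Pow(3117, Rational(1, 2)))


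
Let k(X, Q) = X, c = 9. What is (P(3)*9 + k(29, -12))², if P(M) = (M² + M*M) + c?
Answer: 73984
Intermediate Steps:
P(M) = 9 + 2*M² (P(M) = (M² + M*M) + 9 = (M² + M²) + 9 = 2*M² + 9 = 9 + 2*M²)
(P(3)*9 + k(29, -12))² = ((9 + 2*3²)*9 + 29)² = ((9 + 2*9)*9 + 29)² = ((9 + 18)*9 + 29)² = (27*9 + 29)² = (243 + 29)² = 272² = 73984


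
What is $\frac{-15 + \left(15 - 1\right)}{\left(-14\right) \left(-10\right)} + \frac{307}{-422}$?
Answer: $- \frac{21701}{29540} \approx -0.73463$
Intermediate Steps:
$\frac{-15 + \left(15 - 1\right)}{\left(-14\right) \left(-10\right)} + \frac{307}{-422} = \frac{-15 + 14}{140} + 307 \left(- \frac{1}{422}\right) = \left(-1\right) \frac{1}{140} - \frac{307}{422} = - \frac{1}{140} - \frac{307}{422} = - \frac{21701}{29540}$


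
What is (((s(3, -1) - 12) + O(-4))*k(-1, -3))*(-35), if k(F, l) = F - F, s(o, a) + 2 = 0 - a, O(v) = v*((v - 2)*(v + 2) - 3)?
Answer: 0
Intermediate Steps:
O(v) = v*(-3 + (-2 + v)*(2 + v)) (O(v) = v*((-2 + v)*(2 + v) - 3) = v*(-3 + (-2 + v)*(2 + v)))
s(o, a) = -2 - a (s(o, a) = -2 + (0 - a) = -2 - a)
k(F, l) = 0
(((s(3, -1) - 12) + O(-4))*k(-1, -3))*(-35) = ((((-2 - 1*(-1)) - 12) - 4*(-7 + (-4)²))*0)*(-35) = ((((-2 + 1) - 12) - 4*(-7 + 16))*0)*(-35) = (((-1 - 12) - 4*9)*0)*(-35) = ((-13 - 36)*0)*(-35) = -49*0*(-35) = 0*(-35) = 0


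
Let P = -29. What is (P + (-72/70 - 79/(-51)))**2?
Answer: 2584298896/3186225 ≈ 811.08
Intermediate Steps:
(P + (-72/70 - 79/(-51)))**2 = (-29 + (-72/70 - 79/(-51)))**2 = (-29 + (-72*1/70 - 79*(-1/51)))**2 = (-29 + (-36/35 + 79/51))**2 = (-29 + 929/1785)**2 = (-50836/1785)**2 = 2584298896/3186225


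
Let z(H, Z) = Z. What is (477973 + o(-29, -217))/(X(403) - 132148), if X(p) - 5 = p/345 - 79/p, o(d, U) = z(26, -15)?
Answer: -66452890530/18372366851 ≈ -3.6170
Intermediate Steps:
o(d, U) = -15
X(p) = 5 - 79/p + p/345 (X(p) = 5 + (p/345 - 79/p) = 5 + (-79/p + p/345) = 5 - 79/p + p/345)
(477973 + o(-29, -217))/(X(403) - 132148) = (477973 - 15)/((5 - 79/403 + (1/345)*403) - 132148) = 477958/((5 - 79*1/403 + 403/345) - 132148) = 477958/((5 - 79/403 + 403/345) - 132148) = 477958/(830329/139035 - 132148) = 477958/(-18372366851/139035) = 477958*(-139035/18372366851) = -66452890530/18372366851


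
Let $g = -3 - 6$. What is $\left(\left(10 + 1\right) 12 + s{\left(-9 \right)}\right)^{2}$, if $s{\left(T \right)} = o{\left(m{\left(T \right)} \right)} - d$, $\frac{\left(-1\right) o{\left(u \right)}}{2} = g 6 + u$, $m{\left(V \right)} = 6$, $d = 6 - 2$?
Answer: $50176$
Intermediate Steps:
$d = 4$ ($d = 6 - 2 = 4$)
$g = -9$ ($g = -3 - 6 = -9$)
$o{\left(u \right)} = 108 - 2 u$ ($o{\left(u \right)} = - 2 \left(\left(-9\right) 6 + u\right) = - 2 \left(-54 + u\right) = 108 - 2 u$)
$s{\left(T \right)} = 92$ ($s{\left(T \right)} = \left(108 - 12\right) - 4 = 96 - 4 = 92$)
$\left(\left(10 + 1\right) 12 + s{\left(-9 \right)}\right)^{2} = \left(\left(10 + 1\right) 12 + 92\right)^{2} = \left(11 \cdot 12 + 92\right)^{2} = \left(132 + 92\right)^{2} = 224^{2} = 50176$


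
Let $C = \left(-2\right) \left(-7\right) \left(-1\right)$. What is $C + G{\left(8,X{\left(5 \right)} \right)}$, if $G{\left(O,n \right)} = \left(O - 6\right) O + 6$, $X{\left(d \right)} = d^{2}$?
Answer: $8$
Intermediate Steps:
$G{\left(O,n \right)} = 6 + O \left(-6 + O\right)$ ($G{\left(O,n \right)} = \left(O - 6\right) O + 6 = \left(-6 + O\right) O + 6 = O \left(-6 + O\right) + 6 = 6 + O \left(-6 + O\right)$)
$C = -14$ ($C = 14 \left(-1\right) = -14$)
$C + G{\left(8,X{\left(5 \right)} \right)} = -14 + \left(6 + 8^{2} - 48\right) = -14 + \left(6 + 64 - 48\right) = -14 + 22 = 8$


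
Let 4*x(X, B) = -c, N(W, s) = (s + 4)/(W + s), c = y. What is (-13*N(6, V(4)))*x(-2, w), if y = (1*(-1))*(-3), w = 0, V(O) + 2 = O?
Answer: 117/16 ≈ 7.3125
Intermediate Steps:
V(O) = -2 + O
y = 3 (y = -1*(-3) = 3)
c = 3
N(W, s) = (4 + s)/(W + s)
x(X, B) = -3/4 (x(X, B) = (-1*3)/4 = (1/4)*(-3) = -3/4)
(-13*N(6, V(4)))*x(-2, w) = -13*(4 + (-2 + 4))/(6 + (-2 + 4))*(-3/4) = -13*(4 + 2)/(6 + 2)*(-3/4) = -13*6/8*(-3/4) = -13*3/4*(-3/4) = -39/4*(-3/4) = 117/16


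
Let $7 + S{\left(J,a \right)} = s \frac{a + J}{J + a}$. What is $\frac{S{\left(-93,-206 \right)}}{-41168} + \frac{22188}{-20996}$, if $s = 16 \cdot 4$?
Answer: $- \frac{228658089}{216090832} \approx -1.0582$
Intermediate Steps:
$s = 64$
$S{\left(J,a \right)} = 57$ ($S{\left(J,a \right)} = -7 + 64 \frac{a + J}{J + a} = -7 + 64 \frac{J + a}{J + a} = -7 + 64 \cdot 1 = -7 + 64 = 57$)
$\frac{S{\left(-93,-206 \right)}}{-41168} + \frac{22188}{-20996} = \frac{57}{-41168} + \frac{22188}{-20996} = 57 \left(- \frac{1}{41168}\right) + 22188 \left(- \frac{1}{20996}\right) = - \frac{57}{41168} - \frac{5547}{5249} = - \frac{228658089}{216090832}$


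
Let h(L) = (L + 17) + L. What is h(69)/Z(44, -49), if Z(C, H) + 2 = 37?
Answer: 31/7 ≈ 4.4286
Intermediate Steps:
h(L) = 17 + 2*L (h(L) = (17 + L) + L = 17 + 2*L)
Z(C, H) = 35 (Z(C, H) = -2 + 37 = 35)
h(69)/Z(44, -49) = (17 + 2*69)/35 = (17 + 138)*(1/35) = 155*(1/35) = 31/7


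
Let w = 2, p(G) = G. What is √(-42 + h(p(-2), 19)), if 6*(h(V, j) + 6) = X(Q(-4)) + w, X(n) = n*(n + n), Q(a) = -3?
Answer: I*√402/3 ≈ 6.6833*I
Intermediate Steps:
X(n) = 2*n² (X(n) = n*(2*n) = 2*n²)
h(V, j) = -8/3 (h(V, j) = -6 + (2*(-3)² + 2)/6 = -6 + (2*9 + 2)/6 = -6 + (18 + 2)/6 = -6 + (⅙)*20 = -6 + 10/3 = -8/3)
√(-42 + h(p(-2), 19)) = √(-42 - 8/3) = √(-134/3) = I*√402/3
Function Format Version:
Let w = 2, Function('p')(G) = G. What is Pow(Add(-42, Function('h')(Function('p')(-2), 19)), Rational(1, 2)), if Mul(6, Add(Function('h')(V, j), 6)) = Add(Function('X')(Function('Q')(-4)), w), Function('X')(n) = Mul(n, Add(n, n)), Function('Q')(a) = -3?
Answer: Mul(Rational(1, 3), I, Pow(402, Rational(1, 2))) ≈ Mul(6.6833, I)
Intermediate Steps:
Function('X')(n) = Mul(2, Pow(n, 2)) (Function('X')(n) = Mul(n, Mul(2, n)) = Mul(2, Pow(n, 2)))
Function('h')(V, j) = Rational(-8, 3) (Function('h')(V, j) = Add(-6, Mul(Rational(1, 6), Add(Mul(2, Pow(-3, 2)), 2))) = Add(-6, Mul(Rational(1, 6), Add(Mul(2, 9), 2))) = Add(-6, Mul(Rational(1, 6), Add(18, 2))) = Add(-6, Mul(Rational(1, 6), 20)) = Add(-6, Rational(10, 3)) = Rational(-8, 3))
Pow(Add(-42, Function('h')(Function('p')(-2), 19)), Rational(1, 2)) = Pow(Add(-42, Rational(-8, 3)), Rational(1, 2)) = Pow(Rational(-134, 3), Rational(1, 2)) = Mul(Rational(1, 3), I, Pow(402, Rational(1, 2)))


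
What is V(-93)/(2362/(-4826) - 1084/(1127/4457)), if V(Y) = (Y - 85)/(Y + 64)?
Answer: -484062278/338124636699 ≈ -0.0014316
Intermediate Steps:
V(Y) = (-85 + Y)/(64 + Y)
V(-93)/(2362/(-4826) - 1084/(1127/4457)) = ((-85 - 93)/(64 - 93))/(2362/(-4826) - 1084/(1127/4457)) = (-178/(-29))/(2362*(-1/4826) - 1084/(1127*(1/4457))) = (-1/29*(-178))/(-1181/2413 - 1084/1127/4457) = 178/(29*(-1181/2413 - 1084*4457/1127)) = 178/(29*(-1181/2413 - 4831388/1127)) = 178/(29*(-11659470231/2719451)) = (178/29)*(-2719451/11659470231) = -484062278/338124636699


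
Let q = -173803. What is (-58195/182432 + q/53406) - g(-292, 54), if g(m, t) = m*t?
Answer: 76796115786995/4871481696 ≈ 15764.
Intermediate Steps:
(-58195/182432 + q/53406) - g(-292, 54) = (-58195/182432 - 173803/53406) - (-292)*54 = (-58195*1/182432 - 173803*1/53406) - 1*(-15768) = (-58195/182432 - 173803/53406) + 15768 = -17407595533/4871481696 + 15768 = 76796115786995/4871481696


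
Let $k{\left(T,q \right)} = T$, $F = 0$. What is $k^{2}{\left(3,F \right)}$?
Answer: $9$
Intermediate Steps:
$k^{2}{\left(3,F \right)} = 3^{2} = 9$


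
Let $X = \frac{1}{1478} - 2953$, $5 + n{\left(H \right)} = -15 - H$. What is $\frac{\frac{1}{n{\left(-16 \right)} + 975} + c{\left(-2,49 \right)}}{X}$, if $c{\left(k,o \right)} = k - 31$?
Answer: $\frac{47358076}{4237961543} \approx 0.011175$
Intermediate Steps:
$n{\left(H \right)} = -20 - H$ ($n{\left(H \right)} = -5 - \left(15 + H\right) = -20 - H$)
$c{\left(k,o \right)} = -31 + k$
$X = - \frac{4364533}{1478}$ ($X = \frac{1}{1478} - 2953 = - \frac{4364533}{1478} \approx -2953.0$)
$\frac{\frac{1}{n{\left(-16 \right)} + 975} + c{\left(-2,49 \right)}}{X} = \frac{\frac{1}{\left(-20 - -16\right) + 975} - 33}{- \frac{4364533}{1478}} = \left(\frac{1}{\left(-20 + 16\right) + 975} - 33\right) \left(- \frac{1478}{4364533}\right) = \left(\frac{1}{-4 + 975} - 33\right) \left(- \frac{1478}{4364533}\right) = \left(\frac{1}{971} - 33\right) \left(- \frac{1478}{4364533}\right) = \left(- \frac{32042}{971}\right) \left(- \frac{1478}{4364533}\right) = \frac{47358076}{4237961543}$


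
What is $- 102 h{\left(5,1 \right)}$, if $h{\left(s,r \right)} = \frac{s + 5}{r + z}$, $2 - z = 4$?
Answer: $1020$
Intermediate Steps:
$z = -2$ ($z = 2 - 4 = -2$)
$h{\left(s,r \right)} = \frac{5 + s}{-2 + r}$ ($h{\left(s,r \right)} = \frac{s + 5}{r - 2} = \frac{5 + s}{-2 + r}$)
$- 102 h{\left(5,1 \right)} = - 102 \frac{5 + 5}{-2 + 1} = - 102 \frac{1}{-1} \cdot 10 = - 102 \left(\left(-1\right) 10\right) = \left(-102\right) \left(-10\right) = 1020$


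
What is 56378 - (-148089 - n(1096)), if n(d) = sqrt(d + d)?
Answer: 204467 + 4*sqrt(137) ≈ 2.0451e+5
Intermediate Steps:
n(d) = sqrt(2)*sqrt(d) (n(d) = sqrt(2*d) = sqrt(2)*sqrt(d))
56378 - (-148089 - n(1096)) = 56378 - (-148089 - sqrt(2)*sqrt(1096)) = 56378 - (-148089 - sqrt(2)*2*sqrt(274)) = 56378 - (-148089 - 4*sqrt(137)) = 56378 + (148089 + 4*sqrt(137)) = 204467 + 4*sqrt(137)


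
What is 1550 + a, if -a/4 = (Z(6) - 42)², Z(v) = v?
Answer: -3634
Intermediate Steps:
a = -5184 (a = -4*(6 - 42)² = -4*(-36)² = -4*1296 = -5184)
1550 + a = 1550 - 5184 = -3634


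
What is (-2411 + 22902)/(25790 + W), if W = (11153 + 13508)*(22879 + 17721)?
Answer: 20491/1001262390 ≈ 2.0465e-5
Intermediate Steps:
W = 1001236600 (W = 24661*40600 = 1001236600)
(-2411 + 22902)/(25790 + W) = (-2411 + 22902)/(25790 + 1001236600) = 20491/1001262390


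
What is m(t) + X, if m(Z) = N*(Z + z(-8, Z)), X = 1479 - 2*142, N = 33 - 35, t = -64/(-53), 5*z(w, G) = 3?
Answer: 315717/265 ≈ 1191.4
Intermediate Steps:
z(w, G) = ⅗ (z(w, G) = (⅕)*3 = ⅗)
t = 64/53 (t = -64*(-1/53) = 64/53 ≈ 1.2075)
N = -2
X = 1195 (X = 1479 - 1*284 = 1479 - 284 = 1195)
m(Z) = -6/5 - 2*Z (m(Z) = -2*(Z + ⅗) = -2*(⅗ + Z) = -6/5 - 2*Z)
m(t) + X = (-6/5 - 2*64/53) + 1195 = (-6/5 - 128/53) + 1195 = -958/265 + 1195 = 315717/265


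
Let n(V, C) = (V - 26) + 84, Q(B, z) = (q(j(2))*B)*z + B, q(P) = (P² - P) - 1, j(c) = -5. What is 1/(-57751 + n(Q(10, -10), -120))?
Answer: -1/60583 ≈ -1.6506e-5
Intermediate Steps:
q(P) = -1 + P² - P
Q(B, z) = B + 29*B*z (Q(B, z) = ((-1 + (-5)² - 1*(-5))*B)*z + B = ((-1 + 25 + 5)*B)*z + B = (29*B)*z + B = 29*B*z + B = B + 29*B*z)
n(V, C) = 58 + V (n(V, C) = (-26 + V) + 84 = 58 + V)
1/(-57751 + n(Q(10, -10), -120)) = 1/(-57751 + (58 + 10*(1 + 29*(-10)))) = 1/(-57751 + (58 + 10*(1 - 290))) = 1/(-57751 + (58 + 10*(-289))) = 1/(-57751 + (58 - 2890)) = 1/(-57751 - 2832) = 1/(-60583) = -1/60583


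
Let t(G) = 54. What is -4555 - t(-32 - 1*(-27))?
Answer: -4609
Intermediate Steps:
-4555 - t(-32 - 1*(-27)) = -4555 - 1*54 = -4555 - 54 = -4609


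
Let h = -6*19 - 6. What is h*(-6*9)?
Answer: 6480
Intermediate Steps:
h = -120 (h = -114 - 6 = -120)
h*(-6*9) = -(-720)*9 = -120*(-54) = 6480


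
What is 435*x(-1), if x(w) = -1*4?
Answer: -1740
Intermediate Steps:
x(w) = -4
435*x(-1) = 435*(-4) = -1740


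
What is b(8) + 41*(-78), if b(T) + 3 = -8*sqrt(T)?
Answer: -3201 - 16*sqrt(2) ≈ -3223.6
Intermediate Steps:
b(T) = -3 - 8*sqrt(T)
b(8) + 41*(-78) = (-3 - 16*sqrt(2)) + 41*(-78) = (-3 - 16*sqrt(2)) - 3198 = -3201 - 16*sqrt(2)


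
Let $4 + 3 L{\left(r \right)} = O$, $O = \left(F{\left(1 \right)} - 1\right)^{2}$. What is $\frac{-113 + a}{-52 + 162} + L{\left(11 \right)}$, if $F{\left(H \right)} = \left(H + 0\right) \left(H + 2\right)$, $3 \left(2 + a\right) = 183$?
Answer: $- \frac{27}{55} \approx -0.49091$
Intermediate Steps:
$a = 59$ ($a = -2 + \frac{1}{3} \cdot 183 = -2 + 61 = 59$)
$F{\left(H \right)} = H \left(2 + H\right)$
$O = 4$ ($O = \left(1 \left(2 + 1\right) - 1\right)^{2} = \left(1 \cdot 3 - 1\right)^{2} = \left(3 - 1\right)^{2} = 2^{2} = 4$)
$L{\left(r \right)} = 0$ ($L{\left(r \right)} = - \frac{4}{3} + \frac{1}{3} \cdot 4 = - \frac{4}{3} + \frac{4}{3} = 0$)
$\frac{-113 + a}{-52 + 162} + L{\left(11 \right)} = \frac{-113 + 59}{-52 + 162} + 0 = - \frac{54}{110} + 0 = \left(-54\right) \frac{1}{110} + 0 = - \frac{27}{55} + 0 = - \frac{27}{55}$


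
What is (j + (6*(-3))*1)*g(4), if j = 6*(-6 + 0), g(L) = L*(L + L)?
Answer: -1728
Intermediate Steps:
g(L) = 2*L² (g(L) = L*(2*L) = 2*L²)
j = -36 (j = 6*(-6) = -36)
(j + (6*(-3))*1)*g(4) = (-36 + (6*(-3))*1)*(2*4²) = (-36 - 18*1)*(2*16) = (-36 - 18)*32 = -54*32 = -1728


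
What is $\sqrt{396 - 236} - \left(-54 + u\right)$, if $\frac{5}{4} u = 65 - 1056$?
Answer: $\frac{4234}{5} + 4 \sqrt{10} \approx 859.45$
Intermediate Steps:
$u = - \frac{3964}{5}$ ($u = \frac{4 \left(65 - 1056\right)}{5} = \frac{4}{5} \left(-991\right) = - \frac{3964}{5} \approx -792.8$)
$\sqrt{396 - 236} - \left(-54 + u\right) = \sqrt{396 - 236} - \left(-54 - \frac{3964}{5}\right) = \sqrt{160} - - \frac{4234}{5} = 4 \sqrt{10} + \frac{4234}{5} = \frac{4234}{5} + 4 \sqrt{10}$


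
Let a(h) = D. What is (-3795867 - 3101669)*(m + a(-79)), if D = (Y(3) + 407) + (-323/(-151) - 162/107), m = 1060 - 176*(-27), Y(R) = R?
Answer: -693471047719808/16157 ≈ -4.2921e+10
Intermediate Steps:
m = 5812 (m = 1060 + 4752 = 5812)
D = 6634469/16157 (D = (3 + 407) + (-323/(-151) - 162/107) = 410 + (-323*(-1/151) - 162*1/107) = 410 + (323/151 - 162/107) = 410 + 10099/16157 = 6634469/16157 ≈ 410.63)
a(h) = 6634469/16157
(-3795867 - 3101669)*(m + a(-79)) = (-3795867 - 3101669)*(5812 + 6634469/16157) = -6897536*100538953/16157 = -693471047719808/16157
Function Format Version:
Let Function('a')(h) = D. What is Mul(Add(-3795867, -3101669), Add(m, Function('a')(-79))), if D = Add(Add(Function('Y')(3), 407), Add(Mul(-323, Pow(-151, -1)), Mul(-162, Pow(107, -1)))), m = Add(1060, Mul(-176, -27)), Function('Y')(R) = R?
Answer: Rational(-693471047719808, 16157) ≈ -4.2921e+10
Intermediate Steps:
m = 5812 (m = Add(1060, 4752) = 5812)
D = Rational(6634469, 16157) (D = Add(Add(3, 407), Add(Mul(-323, Pow(-151, -1)), Mul(-162, Pow(107, -1)))) = Add(410, Add(Mul(-323, Rational(-1, 151)), Mul(-162, Rational(1, 107)))) = Add(410, Add(Rational(323, 151), Rational(-162, 107))) = Add(410, Rational(10099, 16157)) = Rational(6634469, 16157) ≈ 410.63)
Function('a')(h) = Rational(6634469, 16157)
Mul(Add(-3795867, -3101669), Add(m, Function('a')(-79))) = Mul(Add(-3795867, -3101669), Add(5812, Rational(6634469, 16157))) = Mul(-6897536, Rational(100538953, 16157)) = Rational(-693471047719808, 16157)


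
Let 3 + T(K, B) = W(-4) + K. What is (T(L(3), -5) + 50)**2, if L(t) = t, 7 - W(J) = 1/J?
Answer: 52441/16 ≈ 3277.6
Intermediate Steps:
W(J) = 7 - 1/J
T(K, B) = 17/4 + K (T(K, B) = -3 + ((7 - 1/(-4)) + K) = -3 + ((7 - 1*(-1/4)) + K) = -3 + ((7 + 1/4) + K) = -3 + (29/4 + K) = 17/4 + K)
(T(L(3), -5) + 50)**2 = ((17/4 + 3) + 50)**2 = (29/4 + 50)**2 = (229/4)**2 = 52441/16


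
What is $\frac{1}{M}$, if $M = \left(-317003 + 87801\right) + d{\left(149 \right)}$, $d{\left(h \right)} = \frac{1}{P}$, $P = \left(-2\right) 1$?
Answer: $- \frac{2}{458405} \approx -4.363 \cdot 10^{-6}$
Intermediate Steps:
$P = -2$
$d{\left(h \right)} = - \frac{1}{2}$ ($d{\left(h \right)} = \frac{1}{-2} = - \frac{1}{2}$)
$M = - \frac{458405}{2}$ ($M = \left(-317003 + 87801\right) - \frac{1}{2} = -229202 - \frac{1}{2} = - \frac{458405}{2} \approx -2.292 \cdot 10^{5}$)
$\frac{1}{M} = \frac{1}{- \frac{458405}{2}} = - \frac{2}{458405}$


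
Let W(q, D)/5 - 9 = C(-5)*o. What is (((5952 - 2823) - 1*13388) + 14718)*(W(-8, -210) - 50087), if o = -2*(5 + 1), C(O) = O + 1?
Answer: -222067118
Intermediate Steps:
C(O) = 1 + O
o = -12 (o = -2*6 = -12)
W(q, D) = 285 (W(q, D) = 45 + 5*((1 - 5)*(-12)) = 45 + 5*(-4*(-12)) = 45 + 5*48 = 45 + 240 = 285)
(((5952 - 2823) - 1*13388) + 14718)*(W(-8, -210) - 50087) = (((5952 - 2823) - 1*13388) + 14718)*(285 - 50087) = ((3129 - 13388) + 14718)*(-49802) = (-10259 + 14718)*(-49802) = 4459*(-49802) = -222067118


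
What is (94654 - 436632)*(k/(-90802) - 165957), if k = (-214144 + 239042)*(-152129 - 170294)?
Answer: 1204025824923740/45401 ≈ 2.6520e+10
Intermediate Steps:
k = -8027687854 (k = 24898*(-322423) = -8027687854)
(94654 - 436632)*(k/(-90802) - 165957) = (94654 - 436632)*(-8027687854/(-90802) - 165957) = -341978*(-8027687854*(-1/90802) - 165957) = -341978*(4013843927/45401 - 165957) = -341978*(-3520769830/45401) = 1204025824923740/45401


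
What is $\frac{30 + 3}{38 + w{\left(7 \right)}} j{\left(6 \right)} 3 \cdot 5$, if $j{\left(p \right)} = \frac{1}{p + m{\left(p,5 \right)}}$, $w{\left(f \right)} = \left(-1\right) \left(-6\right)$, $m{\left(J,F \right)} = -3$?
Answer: $\frac{15}{4} \approx 3.75$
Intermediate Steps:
$w{\left(f \right)} = 6$
$j{\left(p \right)} = \frac{1}{-3 + p}$ ($j{\left(p \right)} = \frac{1}{p - 3} = \frac{1}{-3 + p}$)
$\frac{30 + 3}{38 + w{\left(7 \right)}} j{\left(6 \right)} 3 \cdot 5 = \frac{30 + 3}{38 + 6} \frac{1}{-3 + 6} \cdot 3 \cdot 5 = \frac{33}{44} \cdot \frac{1}{3} \cdot 3 \cdot 5 = 33 \cdot \frac{1}{44} \cdot \frac{1}{3} \cdot 3 \cdot 5 = \frac{3 \cdot 1 \cdot 5}{4} = \frac{3}{4} \cdot 5 = \frac{15}{4}$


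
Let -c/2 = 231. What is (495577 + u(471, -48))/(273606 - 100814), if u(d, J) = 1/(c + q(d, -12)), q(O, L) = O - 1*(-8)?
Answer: 4212405/1468732 ≈ 2.8681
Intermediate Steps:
q(O, L) = 8 + O (q(O, L) = O + 8 = 8 + O)
c = -462 (c = -2*231 = -462)
u(d, J) = 1/(-454 + d) (u(d, J) = 1/(-462 + (8 + d)) = 1/(-454 + d))
(495577 + u(471, -48))/(273606 - 100814) = (495577 + 1/(-454 + 471))/(273606 - 100814) = (495577 + 1/17)/172792 = (495577 + 1/17)*(1/172792) = (8424810/17)*(1/172792) = 4212405/1468732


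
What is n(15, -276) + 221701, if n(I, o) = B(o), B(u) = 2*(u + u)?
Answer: 220597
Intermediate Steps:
B(u) = 4*u (B(u) = 2*(2*u) = 4*u)
n(I, o) = 4*o
n(15, -276) + 221701 = 4*(-276) + 221701 = -1104 + 221701 = 220597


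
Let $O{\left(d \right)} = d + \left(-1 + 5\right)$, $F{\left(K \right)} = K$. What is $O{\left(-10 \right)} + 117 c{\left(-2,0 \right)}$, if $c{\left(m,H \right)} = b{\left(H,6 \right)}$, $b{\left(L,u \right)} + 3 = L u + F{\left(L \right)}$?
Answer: $-357$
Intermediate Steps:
$b{\left(L,u \right)} = -3 + L + L u$ ($b{\left(L,u \right)} = -3 + \left(L u + L\right) = -3 + \left(L + L u\right) = -3 + L + L u$)
$c{\left(m,H \right)} = -3 + 7 H$ ($c{\left(m,H \right)} = -3 + H + H 6 = -3 + H + 6 H = -3 + 7 H$)
$O{\left(d \right)} = 4 + d$ ($O{\left(d \right)} = d + 4 = 4 + d$)
$O{\left(-10 \right)} + 117 c{\left(-2,0 \right)} = \left(4 - 10\right) + 117 \left(-3 + 7 \cdot 0\right) = -6 + 117 \left(-3 + 0\right) = -6 + 117 \left(-3\right) = -6 - 351 = -357$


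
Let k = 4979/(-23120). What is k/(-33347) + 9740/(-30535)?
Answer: -1501843775967/4708390982480 ≈ -0.31897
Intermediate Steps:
k = -4979/23120 (k = 4979*(-1/23120) = -4979/23120 ≈ -0.21535)
k/(-33347) + 9740/(-30535) = -4979/23120/(-33347) + 9740/(-30535) = -4979/23120*(-1/33347) + 9740*(-1/30535) = 4979/770982640 - 1948/6107 = -1501843775967/4708390982480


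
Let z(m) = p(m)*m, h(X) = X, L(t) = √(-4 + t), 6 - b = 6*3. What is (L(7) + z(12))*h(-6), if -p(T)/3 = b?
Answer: -2592 - 6*√3 ≈ -2602.4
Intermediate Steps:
b = -12 (b = 6 - 6*3 = 6 - 1*18 = 6 - 18 = -12)
p(T) = 36 (p(T) = -3*(-12) = 36)
z(m) = 36*m
(L(7) + z(12))*h(-6) = (√(-4 + 7) + 36*12)*(-6) = (√3 + 432)*(-6) = (432 + √3)*(-6) = -2592 - 6*√3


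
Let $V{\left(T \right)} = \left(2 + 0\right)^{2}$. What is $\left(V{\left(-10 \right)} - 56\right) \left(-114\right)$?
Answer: $5928$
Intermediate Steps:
$V{\left(T \right)} = 4$ ($V{\left(T \right)} = 2^{2} = 4$)
$\left(V{\left(-10 \right)} - 56\right) \left(-114\right) = \left(4 - 56\right) \left(-114\right) = \left(-52\right) \left(-114\right) = 5928$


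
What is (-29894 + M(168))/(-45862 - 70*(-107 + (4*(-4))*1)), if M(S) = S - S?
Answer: 14947/18626 ≈ 0.80248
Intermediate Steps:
M(S) = 0
(-29894 + M(168))/(-45862 - 70*(-107 + (4*(-4))*1)) = (-29894 + 0)/(-45862 - 70*(-107 + (4*(-4))*1)) = -29894/(-45862 - 70*(-107 - 16*1)) = -29894/(-45862 - 70*(-107 - 16)) = -29894/(-45862 - 70*(-123)) = -29894/(-45862 + 8610) = -29894/(-37252) = -29894*(-1/37252) = 14947/18626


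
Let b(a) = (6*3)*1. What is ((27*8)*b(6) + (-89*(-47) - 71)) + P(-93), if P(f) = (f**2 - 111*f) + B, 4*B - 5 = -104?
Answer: 107789/4 ≈ 26947.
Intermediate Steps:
B = -99/4 (B = 5/4 + (1/4)*(-104) = 5/4 - 26 = -99/4 ≈ -24.750)
b(a) = 18 (b(a) = 18*1 = 18)
P(f) = -99/4 + f**2 - 111*f (P(f) = (f**2 - 111*f) - 99/4 = -99/4 + f**2 - 111*f)
((27*8)*b(6) + (-89*(-47) - 71)) + P(-93) = ((27*8)*18 + (-89*(-47) - 71)) + (-99/4 + (-93)**2 - 111*(-93)) = (216*18 + (4183 - 71)) + (-99/4 + 8649 + 10323) = (3888 + 4112) + 75789/4 = 8000 + 75789/4 = 107789/4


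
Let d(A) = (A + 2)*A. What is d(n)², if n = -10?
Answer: 6400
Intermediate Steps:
d(A) = A*(2 + A) (d(A) = (2 + A)*A = A*(2 + A))
d(n)² = (-10*(2 - 10))² = (-10*(-8))² = 80² = 6400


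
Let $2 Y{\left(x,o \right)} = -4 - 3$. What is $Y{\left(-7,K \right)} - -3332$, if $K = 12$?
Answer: $\frac{6657}{2} \approx 3328.5$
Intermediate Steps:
$Y{\left(x,o \right)} = - \frac{7}{2}$ ($Y{\left(x,o \right)} = \frac{-4 - 3}{2} = \frac{1}{2} \left(-7\right) = - \frac{7}{2}$)
$Y{\left(-7,K \right)} - -3332 = - \frac{7}{2} - -3332 = - \frac{7}{2} + 3332 = \frac{6657}{2}$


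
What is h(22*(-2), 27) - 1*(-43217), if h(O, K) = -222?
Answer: 42995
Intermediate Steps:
h(22*(-2), 27) - 1*(-43217) = -222 - 1*(-43217) = -222 + 43217 = 42995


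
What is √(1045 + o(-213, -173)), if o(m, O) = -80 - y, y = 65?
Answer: 30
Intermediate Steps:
o(m, O) = -145 (o(m, O) = -80 - 1*65 = -80 - 65 = -145)
√(1045 + o(-213, -173)) = √(1045 - 145) = √900 = 30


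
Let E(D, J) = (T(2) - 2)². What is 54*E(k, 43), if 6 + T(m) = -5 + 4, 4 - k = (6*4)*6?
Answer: 4374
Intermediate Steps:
k = -140 (k = 4 - 6*4*6 = 4 - 24*6 = 4 - 1*144 = 4 - 144 = -140)
T(m) = -7 (T(m) = -6 + (-5 + 4) = -6 - 1 = -7)
E(D, J) = 81 (E(D, J) = (-7 - 2)² = (-9)² = 81)
54*E(k, 43) = 54*81 = 4374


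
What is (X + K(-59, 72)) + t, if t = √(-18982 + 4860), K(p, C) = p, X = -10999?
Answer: -11058 + I*√14122 ≈ -11058.0 + 118.84*I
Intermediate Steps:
t = I*√14122 (t = √(-14122) = I*√14122 ≈ 118.84*I)
(X + K(-59, 72)) + t = (-10999 - 59) + I*√14122 = -11058 + I*√14122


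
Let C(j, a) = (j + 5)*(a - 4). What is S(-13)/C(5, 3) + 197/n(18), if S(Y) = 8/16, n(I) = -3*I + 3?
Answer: -3991/1020 ≈ -3.9127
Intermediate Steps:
C(j, a) = (-4 + a)*(5 + j) (C(j, a) = (5 + j)*(-4 + a) = (-4 + a)*(5 + j))
n(I) = 3 - 3*I
S(Y) = ½ (S(Y) = 8*(1/16) = ½)
S(-13)/C(5, 3) + 197/n(18) = 1/(2*(-20 - 4*5 + 5*3 + 3*5)) + 197/(3 - 3*18) = 1/(2*(-20 - 20 + 15 + 15)) + 197/(3 - 54) = (½)/(-10) + 197/(-51) = (½)*(-⅒) + 197*(-1/51) = -1/20 - 197/51 = -3991/1020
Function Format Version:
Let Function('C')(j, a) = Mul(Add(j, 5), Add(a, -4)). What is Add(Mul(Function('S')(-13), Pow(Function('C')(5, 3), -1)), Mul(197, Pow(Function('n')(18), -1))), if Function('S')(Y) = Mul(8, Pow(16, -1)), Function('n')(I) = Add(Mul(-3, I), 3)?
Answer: Rational(-3991, 1020) ≈ -3.9127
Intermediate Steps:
Function('C')(j, a) = Mul(Add(-4, a), Add(5, j)) (Function('C')(j, a) = Mul(Add(5, j), Add(-4, a)) = Mul(Add(-4, a), Add(5, j)))
Function('n')(I) = Add(3, Mul(-3, I))
Function('S')(Y) = Rational(1, 2) (Function('S')(Y) = Mul(8, Rational(1, 16)) = Rational(1, 2))
Add(Mul(Function('S')(-13), Pow(Function('C')(5, 3), -1)), Mul(197, Pow(Function('n')(18), -1))) = Add(Mul(Rational(1, 2), Pow(Add(-20, Mul(-4, 5), Mul(5, 3), Mul(3, 5)), -1)), Mul(197, Pow(Add(3, Mul(-3, 18)), -1))) = Add(Mul(Rational(1, 2), Pow(Add(-20, -20, 15, 15), -1)), Mul(197, Pow(Add(3, -54), -1))) = Add(Mul(Rational(1, 2), Pow(-10, -1)), Mul(197, Pow(-51, -1))) = Add(Mul(Rational(1, 2), Rational(-1, 10)), Mul(197, Rational(-1, 51))) = Add(Rational(-1, 20), Rational(-197, 51)) = Rational(-3991, 1020)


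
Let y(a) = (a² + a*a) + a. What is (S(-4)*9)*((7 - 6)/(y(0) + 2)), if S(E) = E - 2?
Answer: -27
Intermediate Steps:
y(a) = a + 2*a² (y(a) = (a² + a²) + a = 2*a² + a = a + 2*a²)
S(E) = -2 + E
(S(-4)*9)*((7 - 6)/(y(0) + 2)) = ((-2 - 4)*9)*((7 - 6)/(0*(1 + 2*0) + 2)) = (-6*9)*(1/(0*(1 + 0) + 2)) = -54/(0*1 + 2) = -54/(0 + 2) = -54/2 = -54*½ = -27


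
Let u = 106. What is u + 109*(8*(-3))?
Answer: -2510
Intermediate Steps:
u + 109*(8*(-3)) = 106 + 109*(8*(-3)) = 106 + 109*(-24) = 106 - 2616 = -2510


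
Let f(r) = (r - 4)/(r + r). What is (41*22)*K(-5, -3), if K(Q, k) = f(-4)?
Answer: 902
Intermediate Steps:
f(r) = (-4 + r)/(2*r) (f(r) = (-4 + r)/((2*r)) = (-4 + r)*(1/(2*r)) = (-4 + r)/(2*r))
K(Q, k) = 1 (K(Q, k) = (½)*(-4 - 4)/(-4) = (½)*(-¼)*(-8) = 1)
(41*22)*K(-5, -3) = (41*22)*1 = 902*1 = 902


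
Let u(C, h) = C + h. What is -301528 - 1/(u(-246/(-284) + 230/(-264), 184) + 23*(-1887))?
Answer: -122127816780716/405029771 ≈ -3.0153e+5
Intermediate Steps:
-301528 - 1/(u(-246/(-284) + 230/(-264), 184) + 23*(-1887)) = -301528 - 1/(((-246/(-284) + 230/(-264)) + 184) + 23*(-1887)) = -301528 - 1/(((-246*(-1/284) + 230*(-1/264)) + 184) - 43401) = -301528 - 1/(((123/142 - 115/132) + 184) - 43401) = -301528 - 1/((-47/9372 + 184) - 43401) = -301528 - 1/(1724401/9372 - 43401) = -301528 - 1/(-405029771/9372) = -301528 - 1*(-9372/405029771) = -301528 + 9372/405029771 = -122127816780716/405029771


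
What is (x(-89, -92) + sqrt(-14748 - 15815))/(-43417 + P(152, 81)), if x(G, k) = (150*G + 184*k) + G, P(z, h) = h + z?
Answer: 30367/43184 - I*sqrt(30563)/43184 ≈ 0.7032 - 0.0040483*I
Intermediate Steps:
x(G, k) = 151*G + 184*k
(x(-89, -92) + sqrt(-14748 - 15815))/(-43417 + P(152, 81)) = ((151*(-89) + 184*(-92)) + sqrt(-14748 - 15815))/(-43417 + (81 + 152)) = ((-13439 - 16928) + sqrt(-30563))/(-43417 + 233) = (-30367 + I*sqrt(30563))/(-43184) = (-30367 + I*sqrt(30563))*(-1/43184) = 30367/43184 - I*sqrt(30563)/43184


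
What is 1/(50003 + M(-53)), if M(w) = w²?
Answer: 1/52812 ≈ 1.8935e-5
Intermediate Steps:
1/(50003 + M(-53)) = 1/(50003 + (-53)²) = 1/(50003 + 2809) = 1/52812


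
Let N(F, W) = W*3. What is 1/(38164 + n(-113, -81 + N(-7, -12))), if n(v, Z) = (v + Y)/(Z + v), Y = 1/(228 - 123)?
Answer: 12075/460836232 ≈ 2.6202e-5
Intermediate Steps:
N(F, W) = 3*W
Y = 1/105 ≈ 0.0095238
n(v, Z) = (1/105 + v)/(Z + v) (n(v, Z) = (v + 1/105)/(Z + v) = (1/105 + v)/(Z + v))
1/(38164 + n(-113, -81 + N(-7, -12))) = 1/(38164 + (1/105 - 113)/((-81 + 3*(-12)) - 113)) = 1/(38164 - 11864/105/((-81 - 36) - 113)) = 1/(38164 - 11864/105/(-117 - 113)) = 1/(38164 - 11864/105/(-230)) = 1/(38164 - 1/230*(-11864/105)) = 1/(38164 + 5932/12075) = 1/(460836232/12075) = 12075/460836232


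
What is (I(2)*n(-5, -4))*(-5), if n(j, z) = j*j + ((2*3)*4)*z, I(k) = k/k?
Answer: 355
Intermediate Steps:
I(k) = 1
n(j, z) = j² + 24*z (n(j, z) = j² + (6*4)*z = j² + 24*z)
(I(2)*n(-5, -4))*(-5) = (1*((-5)² + 24*(-4)))*(-5) = (1*(25 - 96))*(-5) = (1*(-71))*(-5) = -71*(-5) = 355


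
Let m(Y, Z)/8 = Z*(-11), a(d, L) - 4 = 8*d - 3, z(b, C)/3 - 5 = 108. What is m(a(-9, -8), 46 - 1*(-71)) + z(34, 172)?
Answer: -9957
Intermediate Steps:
z(b, C) = 339 (z(b, C) = 15 + 3*108 = 15 + 324 = 339)
a(d, L) = 1 + 8*d (a(d, L) = 4 + (8*d - 3) = 4 + (-3 + 8*d) = 1 + 8*d)
m(Y, Z) = -88*Z (m(Y, Z) = 8*(Z*(-11)) = 8*(-11*Z) = -88*Z)
m(a(-9, -8), 46 - 1*(-71)) + z(34, 172) = -88*(46 - 1*(-71)) + 339 = -88*(46 + 71) + 339 = -88*117 + 339 = -10296 + 339 = -9957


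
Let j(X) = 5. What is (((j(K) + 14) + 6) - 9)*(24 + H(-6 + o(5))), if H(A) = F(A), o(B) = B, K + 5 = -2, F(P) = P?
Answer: 368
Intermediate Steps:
K = -7 (K = -5 - 2 = -7)
H(A) = A
(((j(K) + 14) + 6) - 9)*(24 + H(-6 + o(5))) = (((5 + 14) + 6) - 9)*(24 + (-6 + 5)) = ((19 + 6) - 9)*(24 - 1) = (25 - 9)*23 = 16*23 = 368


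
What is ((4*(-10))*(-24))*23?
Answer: 22080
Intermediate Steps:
((4*(-10))*(-24))*23 = -40*(-24)*23 = 960*23 = 22080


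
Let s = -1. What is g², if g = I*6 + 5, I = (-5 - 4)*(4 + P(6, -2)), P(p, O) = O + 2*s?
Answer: 25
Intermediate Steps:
P(p, O) = -2 + O (P(p, O) = O + 2*(-1) = O - 2 = -2 + O)
I = 0 (I = (-5 - 4)*(4 + (-2 - 2)) = -9*(4 - 4) = -9*0 = 0)
g = 5 (g = 0*6 + 5 = 0 + 5 = 5)
g² = 5² = 25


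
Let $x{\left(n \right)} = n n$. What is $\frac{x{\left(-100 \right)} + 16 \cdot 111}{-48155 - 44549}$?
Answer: $- \frac{368}{2897} \approx -0.12703$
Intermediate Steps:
$x{\left(n \right)} = n^{2}$
$\frac{x{\left(-100 \right)} + 16 \cdot 111}{-48155 - 44549} = \frac{\left(-100\right)^{2} + 16 \cdot 111}{-48155 - 44549} = \frac{10000 + 1776}{-92704} = 11776 \left(- \frac{1}{92704}\right) = - \frac{368}{2897}$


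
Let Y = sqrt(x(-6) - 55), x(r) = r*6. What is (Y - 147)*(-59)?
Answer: 8673 - 59*I*sqrt(91) ≈ 8673.0 - 562.82*I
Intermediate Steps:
x(r) = 6*r
Y = I*sqrt(91) (Y = sqrt(6*(-6) - 55) = sqrt(-36 - 55) = sqrt(-91) = I*sqrt(91) ≈ 9.5394*I)
(Y - 147)*(-59) = (I*sqrt(91) - 147)*(-59) = (-147 + I*sqrt(91))*(-59) = 8673 - 59*I*sqrt(91)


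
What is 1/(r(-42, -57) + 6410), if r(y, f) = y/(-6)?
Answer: 1/6417 ≈ 0.00015584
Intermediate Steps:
r(y, f) = -y/6 (r(y, f) = y*(-⅙) = -y/6)
1/(r(-42, -57) + 6410) = 1/(-⅙*(-42) + 6410) = 1/(7 + 6410) = 1/6417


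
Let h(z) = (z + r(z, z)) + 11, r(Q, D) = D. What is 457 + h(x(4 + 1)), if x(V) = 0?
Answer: 468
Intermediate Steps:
h(z) = 11 + 2*z (h(z) = (z + z) + 11 = 2*z + 11 = 11 + 2*z)
457 + h(x(4 + 1)) = 457 + (11 + 2*0) = 457 + (11 + 0) = 457 + 11 = 468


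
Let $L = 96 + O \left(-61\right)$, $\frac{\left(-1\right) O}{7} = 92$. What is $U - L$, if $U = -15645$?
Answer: $-55025$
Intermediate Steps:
$O = -644$ ($O = \left(-7\right) 92 = -644$)
$L = 39380$ ($L = 96 - -39284 = 96 + 39284 = 39380$)
$U - L = -15645 - 39380 = -55025$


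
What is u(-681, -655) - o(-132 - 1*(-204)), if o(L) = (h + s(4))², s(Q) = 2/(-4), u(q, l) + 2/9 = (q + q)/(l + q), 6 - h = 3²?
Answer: -34427/3006 ≈ -11.453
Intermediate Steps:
h = -3 (h = 6 - 1*3² = 6 - 1*9 = 6 - 9 = -3)
u(q, l) = -2/9 + 2*q/(l + q) (u(q, l) = -2/9 + (q + q)/(l + q) = -2/9 + (2*q)/(l + q) = -2/9 + 2*q/(l + q))
s(Q) = -½ (s(Q) = 2*(-¼) = -½)
o(L) = 49/4 (o(L) = (-3 - ½)² = (-7/2)² = 49/4)
u(-681, -655) - o(-132 - 1*(-204)) = 2*(-1*(-655) + 8*(-681))/(9*(-655 - 681)) - 1*49/4 = (2/9)*(655 - 5448)/(-1336) - 49/4 = (2/9)*(-1/1336)*(-4793) - 49/4 = 4793/6012 - 49/4 = -34427/3006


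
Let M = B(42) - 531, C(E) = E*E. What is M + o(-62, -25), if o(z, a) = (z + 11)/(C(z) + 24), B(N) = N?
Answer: -1891503/3868 ≈ -489.01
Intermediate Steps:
C(E) = E²
o(z, a) = (11 + z)/(24 + z²) (o(z, a) = (z + 11)/(z² + 24) = (11 + z)/(24 + z²))
M = -489 (M = 42 - 531 = -489)
M + o(-62, -25) = -489 + (11 - 62)/(24 + (-62)²) = -489 - 51/(24 + 3844) = -489 - 51/3868 = -1891503/3868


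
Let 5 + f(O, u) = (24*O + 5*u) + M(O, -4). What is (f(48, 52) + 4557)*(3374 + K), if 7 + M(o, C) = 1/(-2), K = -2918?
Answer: 2716164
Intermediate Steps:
M(o, C) = -15/2 (M(o, C) = -7 + 1/(-2) = -7 - 1/2 = -15/2)
f(O, u) = -25/2 + 5*u + 24*O (f(O, u) = -5 + ((24*O + 5*u) - 15/2) = -5 + ((5*u + 24*O) - 15/2) = -5 + (-15/2 + 5*u + 24*O) = -25/2 + 5*u + 24*O)
(f(48, 52) + 4557)*(3374 + K) = ((-25/2 + 5*52 + 24*48) + 4557)*(3374 - 2918) = ((-25/2 + 260 + 1152) + 4557)*456 = (2799/2 + 4557)*456 = (11913/2)*456 = 2716164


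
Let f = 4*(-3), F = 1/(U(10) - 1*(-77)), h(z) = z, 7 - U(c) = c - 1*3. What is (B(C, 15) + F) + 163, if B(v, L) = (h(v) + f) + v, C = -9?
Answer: 10242/77 ≈ 133.01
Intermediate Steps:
U(c) = 10 - c (U(c) = 7 - (c - 1*3) = 7 - (c - 3) = 7 - (-3 + c) = 7 + (3 - c) = 10 - c)
F = 1/77 (F = 1/((10 - 1*10) - 1*(-77)) = 1/((10 - 10) + 77) = 1/(0 + 77) = 1/77 ≈ 0.012987)
f = -12
B(v, L) = -12 + 2*v (B(v, L) = (v - 12) + v = (-12 + v) + v = -12 + 2*v)
(B(C, 15) + F) + 163 = ((-12 + 2*(-9)) + 1/77) + 163 = ((-12 - 18) + 1/77) + 163 = (-30 + 1/77) + 163 = -2309/77 + 163 = 10242/77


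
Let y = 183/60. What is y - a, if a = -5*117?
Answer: 11761/20 ≈ 588.05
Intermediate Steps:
a = -585
y = 61/20 (y = 183*(1/60) = 61/20 ≈ 3.0500)
y - a = 61/20 - 1*(-585) = 61/20 + 585 = 11761/20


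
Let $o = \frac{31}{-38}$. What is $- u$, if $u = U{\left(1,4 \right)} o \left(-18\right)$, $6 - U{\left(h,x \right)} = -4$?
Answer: $- \frac{2790}{19} \approx -146.84$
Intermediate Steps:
$U{\left(h,x \right)} = 10$ ($U{\left(h,x \right)} = 6 - -4 = 6 + 4 = 10$)
$o = - \frac{31}{38}$ ($o = 31 \left(- \frac{1}{38}\right) = - \frac{31}{38} \approx -0.81579$)
$u = \frac{2790}{19}$ ($u = 10 \left(- \frac{31}{38}\right) \left(-18\right) = \left(- \frac{155}{19}\right) \left(-18\right) = \frac{2790}{19} \approx 146.84$)
$- u = \left(-1\right) \frac{2790}{19} = - \frac{2790}{19}$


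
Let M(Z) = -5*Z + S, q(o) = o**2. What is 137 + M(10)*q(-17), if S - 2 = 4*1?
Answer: -12579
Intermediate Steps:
S = 6 (S = 2 + 4*1 = 2 + 4 = 6)
M(Z) = 6 - 5*Z (M(Z) = -5*Z + 6 = 6 - 5*Z)
137 + M(10)*q(-17) = 137 + (6 - 5*10)*(-17)**2 = 137 + (6 - 50)*289 = 137 - 44*289 = 137 - 12716 = -12579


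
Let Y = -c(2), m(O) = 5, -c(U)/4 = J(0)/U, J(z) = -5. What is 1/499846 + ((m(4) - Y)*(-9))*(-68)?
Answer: 4588586281/499846 ≈ 9180.0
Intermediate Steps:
c(U) = 20/U (c(U) = -(-20)/U = 20/U)
Y = -10 (Y = -20/2 = -1*10 = -10)
1/499846 + ((m(4) - Y)*(-9))*(-68) = 1/499846 + ((5 - 1*(-10))*(-9))*(-68) = 1/499846 + ((5 + 10)*(-9))*(-68) = 1/499846 + (15*(-9))*(-68) = 1/499846 - 135*(-68) = 1/499846 + 9180 = 4588586281/499846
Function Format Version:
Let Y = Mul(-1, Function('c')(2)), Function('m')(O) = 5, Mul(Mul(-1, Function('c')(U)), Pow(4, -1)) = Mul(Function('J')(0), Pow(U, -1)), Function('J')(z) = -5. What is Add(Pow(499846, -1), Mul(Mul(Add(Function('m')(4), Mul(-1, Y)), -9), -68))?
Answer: Rational(4588586281, 499846) ≈ 9180.0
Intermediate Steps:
Function('c')(U) = Mul(20, Pow(U, -1)) (Function('c')(U) = Mul(-4, Mul(-5, Pow(U, -1))) = Mul(20, Pow(U, -1)))
Y = -10 (Y = Mul(-1, Mul(20, Pow(2, -1))) = Mul(-1, Mul(20, Rational(1, 2))) = Mul(-1, 10) = -10)
Add(Pow(499846, -1), Mul(Mul(Add(Function('m')(4), Mul(-1, Y)), -9), -68)) = Add(Pow(499846, -1), Mul(Mul(Add(5, Mul(-1, -10)), -9), -68)) = Add(Rational(1, 499846), Mul(Mul(Add(5, 10), -9), -68)) = Add(Rational(1, 499846), Mul(Mul(15, -9), -68)) = Add(Rational(1, 499846), Mul(-135, -68)) = Add(Rational(1, 499846), 9180) = Rational(4588586281, 499846)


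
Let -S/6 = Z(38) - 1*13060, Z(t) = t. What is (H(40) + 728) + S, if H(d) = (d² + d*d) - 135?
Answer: 81925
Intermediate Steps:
S = 78132 (S = -6*(38 - 1*13060) = -6*(38 - 13060) = -6*(-13022) = 78132)
H(d) = -135 + 2*d² (H(d) = (d² + d²) - 135 = 2*d² - 135 = -135 + 2*d²)
(H(40) + 728) + S = ((-135 + 2*40²) + 728) + 78132 = ((-135 + 2*1600) + 728) + 78132 = ((-135 + 3200) + 728) + 78132 = (3065 + 728) + 78132 = 3793 + 78132 = 81925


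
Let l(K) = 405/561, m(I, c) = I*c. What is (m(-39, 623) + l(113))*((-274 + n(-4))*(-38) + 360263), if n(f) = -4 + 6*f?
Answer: -99350615268/11 ≈ -9.0319e+9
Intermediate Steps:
l(K) = 135/187 (l(K) = 405*(1/561) = 135/187)
(m(-39, 623) + l(113))*((-274 + n(-4))*(-38) + 360263) = (-39*623 + 135/187)*((-274 + (-4 + 6*(-4)))*(-38) + 360263) = (-24297 + 135/187)*((-274 + (-4 - 24))*(-38) + 360263) = -4543404*((-274 - 28)*(-38) + 360263)/187 = -4543404*(-302*(-38) + 360263)/187 = -4543404*(11476 + 360263)/187 = -4543404/187*371739 = -99350615268/11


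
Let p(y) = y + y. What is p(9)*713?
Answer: 12834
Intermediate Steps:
p(y) = 2*y
p(9)*713 = (2*9)*713 = 18*713 = 12834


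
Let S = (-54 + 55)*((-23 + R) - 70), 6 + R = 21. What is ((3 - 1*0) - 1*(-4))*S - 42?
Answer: -588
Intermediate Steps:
R = 15 (R = -6 + 21 = 15)
S = -78 (S = (-54 + 55)*((-23 + 15) - 70) = 1*(-8 - 70) = 1*(-78) = -78)
((3 - 1*0) - 1*(-4))*S - 42 = ((3 - 1*0) - 1*(-4))*(-78) - 42 = ((3 + 0) + 4)*(-78) - 42 = (3 + 4)*(-78) - 42 = 7*(-78) - 42 = -546 - 42 = -588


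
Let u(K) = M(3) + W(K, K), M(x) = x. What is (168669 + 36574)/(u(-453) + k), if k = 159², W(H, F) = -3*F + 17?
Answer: 205243/26660 ≈ 7.6985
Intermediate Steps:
W(H, F) = 17 - 3*F
k = 25281
u(K) = 20 - 3*K (u(K) = 3 + (17 - 3*K) = 20 - 3*K)
(168669 + 36574)/(u(-453) + k) = (168669 + 36574)/((20 - 3*(-453)) + 25281) = 205243/((20 + 1359) + 25281) = 205243/(1379 + 25281) = 205243/26660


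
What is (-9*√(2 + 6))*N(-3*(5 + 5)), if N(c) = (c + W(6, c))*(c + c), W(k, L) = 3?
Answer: -29160*√2 ≈ -41239.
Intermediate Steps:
N(c) = 2*c*(3 + c) (N(c) = (c + 3)*(c + c) = (3 + c)*(2*c) = 2*c*(3 + c))
(-9*√(2 + 6))*N(-3*(5 + 5)) = (-9*√(2 + 6))*(2*(-3*(5 + 5))*(3 - 3*(5 + 5))) = (-18*√2)*(2*(-3*10)*(3 - 3*10)) = (-18*√2)*(2*(-30)*(3 - 30)) = (-18*√2)*(2*(-30)*(-27)) = -18*√2*1620 = -29160*√2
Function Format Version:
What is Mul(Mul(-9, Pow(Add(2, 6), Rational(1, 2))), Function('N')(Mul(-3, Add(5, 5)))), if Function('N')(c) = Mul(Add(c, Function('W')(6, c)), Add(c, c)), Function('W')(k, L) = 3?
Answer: Mul(-29160, Pow(2, Rational(1, 2))) ≈ -41239.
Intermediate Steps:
Function('N')(c) = Mul(2, c, Add(3, c)) (Function('N')(c) = Mul(Add(c, 3), Add(c, c)) = Mul(Add(3, c), Mul(2, c)) = Mul(2, c, Add(3, c)))
Mul(Mul(-9, Pow(Add(2, 6), Rational(1, 2))), Function('N')(Mul(-3, Add(5, 5)))) = Mul(Mul(-9, Pow(Add(2, 6), Rational(1, 2))), Mul(2, Mul(-3, Add(5, 5)), Add(3, Mul(-3, Add(5, 5))))) = Mul(Mul(-9, Pow(8, Rational(1, 2))), Mul(2, Mul(-3, 10), Add(3, Mul(-3, 10)))) = Mul(Mul(-9, Mul(2, Pow(2, Rational(1, 2)))), Mul(2, -30, Add(3, -30))) = Mul(Mul(-18, Pow(2, Rational(1, 2))), Mul(2, -30, -27)) = Mul(Mul(-18, Pow(2, Rational(1, 2))), 1620) = Mul(-29160, Pow(2, Rational(1, 2)))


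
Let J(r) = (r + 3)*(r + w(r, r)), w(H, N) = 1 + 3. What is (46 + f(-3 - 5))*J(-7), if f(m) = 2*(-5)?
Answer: 432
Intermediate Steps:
w(H, N) = 4
J(r) = (3 + r)*(4 + r) (J(r) = (r + 3)*(r + 4) = (3 + r)*(4 + r))
f(m) = -10
(46 + f(-3 - 5))*J(-7) = (46 - 10)*(12 + (-7)² + 7*(-7)) = 36*(12 + 49 - 49) = 36*12 = 432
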